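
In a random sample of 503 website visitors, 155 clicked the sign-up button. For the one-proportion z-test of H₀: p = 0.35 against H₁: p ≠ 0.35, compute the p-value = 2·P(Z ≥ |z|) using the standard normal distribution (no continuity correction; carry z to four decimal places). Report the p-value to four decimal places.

The sample proportion is 155/503 = 0.30815.
SE₀ = √(0.35·0.65/503) = 0.021267.
z = (p̂ − p₀)/SE = (155/503 − 0.35)/0.021267 ≈ -1.9678.
p-value = 2·P(Z ≥ |z|) with z = -1.9678 → 0.0491.

p-value = 0.0491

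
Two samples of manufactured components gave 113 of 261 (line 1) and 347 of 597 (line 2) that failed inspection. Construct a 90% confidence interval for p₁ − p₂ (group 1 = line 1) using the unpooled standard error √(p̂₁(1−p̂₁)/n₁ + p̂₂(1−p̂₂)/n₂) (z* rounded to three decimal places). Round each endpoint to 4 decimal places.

(-0.2087, -0.0879)

p̂₁ = 0.43295, p̂₂ = 0.58124, so the observed difference is -0.14829.
Unpooled SE = √(p̂₁(1−p̂₁)/n₁ + p̂₂(1−p̂₂)/n₂) = √(0.000940630 + 0.000407705) = 0.036720.
For 90% confidence, z* = 1.645. Margin of error = 0.06040.
Interval: -0.14829 ± 0.06040 → (-0.2087, -0.0879).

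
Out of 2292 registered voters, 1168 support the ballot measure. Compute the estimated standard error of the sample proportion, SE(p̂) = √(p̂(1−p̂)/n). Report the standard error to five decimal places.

SE = 0.01044

With x = 1168 successes in n = 2292, p̂ = 0.50960.
p̂(1−p̂) = 0.249908.
SE = √(0.249908/2292) = 0.01044.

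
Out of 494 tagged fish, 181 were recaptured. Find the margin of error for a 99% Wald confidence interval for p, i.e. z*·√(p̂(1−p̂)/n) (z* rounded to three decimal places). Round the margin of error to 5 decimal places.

Sample proportion p̂ = 181/494 = 0.36640.
SE = √(p̂(1−p̂)/n) = √(0.232150/494) = 0.021678.
The 99% critical value is z* = 2.576.
ME = 2.576·0.021678 = 0.05584.

ME = 0.05584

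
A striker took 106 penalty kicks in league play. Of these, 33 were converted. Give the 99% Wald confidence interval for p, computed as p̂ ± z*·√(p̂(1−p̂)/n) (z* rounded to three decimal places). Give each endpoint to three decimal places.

With x = 33 successes in n = 106, p̂ = 0.31132.
SE = √(p̂(1−p̂)/n) = √(0.214400/106) = 0.044974.
z* = 2.576 at the 99% level.
Margin of error: 2.576 × 0.044974 = 0.11585.
CI: 0.31132 ± 0.11585 = (0.195, 0.427).

(0.195, 0.427)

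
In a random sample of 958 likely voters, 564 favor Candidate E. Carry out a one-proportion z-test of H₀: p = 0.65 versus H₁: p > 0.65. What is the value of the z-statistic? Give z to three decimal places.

z = -3.976

Sample proportion p̂ = 564/958 = 0.58873.
Null standard error: √(0.65·0.35/958) = √0.000237474 = 0.015410.
Test statistic: z = -0.06127/0.015410 = -3.976.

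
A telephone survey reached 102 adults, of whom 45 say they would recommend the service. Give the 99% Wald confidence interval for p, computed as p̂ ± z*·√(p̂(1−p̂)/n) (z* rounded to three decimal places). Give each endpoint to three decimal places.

(0.315, 0.568)

The sample proportion is 45/102 = 0.44118.
SE = √(p̂(1−p̂)/n) = √(0.246540/102) = 0.049164.
The 99% critical value is z* = 2.576.
Margin = 2.576·0.049164 = 0.12665.
CI: 0.44118 ± 0.12665 = (0.315, 0.568).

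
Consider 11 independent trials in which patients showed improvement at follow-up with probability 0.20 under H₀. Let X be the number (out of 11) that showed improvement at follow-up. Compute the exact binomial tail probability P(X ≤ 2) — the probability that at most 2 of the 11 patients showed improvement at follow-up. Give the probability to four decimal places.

X ~ Binomial(n=11, p=0.20).
P(X ≤ 2) = C(11,0)·0.20^0·0.80^11 + C(11,1)·0.20^1·0.80^10 + C(11,2)·0.20^2·0.80^9.
= 0.085899 + 0.236223 + 0.295279 = 0.6174.

P = 0.6174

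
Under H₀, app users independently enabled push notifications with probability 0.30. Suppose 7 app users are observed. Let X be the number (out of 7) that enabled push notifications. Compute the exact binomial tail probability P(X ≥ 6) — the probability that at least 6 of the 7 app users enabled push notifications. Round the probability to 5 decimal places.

P = 0.00379

X ~ Binomial(n=7, p=0.30).
P(X ≥ 6) = C(7,6)·0.30^6·0.70^1 + C(7,7)·0.30^7·0.70^0.
= 0.003572 + 0.000219 = 0.00379.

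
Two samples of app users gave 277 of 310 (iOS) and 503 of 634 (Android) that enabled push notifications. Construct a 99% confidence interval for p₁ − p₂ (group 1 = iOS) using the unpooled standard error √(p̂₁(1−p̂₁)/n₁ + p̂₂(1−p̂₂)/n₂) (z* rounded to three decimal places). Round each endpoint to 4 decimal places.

p̂₁ = 277/310 = 0.89355, p̂₂ = 503/634 = 0.79338; p̂₁ − p̂₂ = 0.10017.
SE = √(0.000306838 + 0.000258566) = √0.000565404 = 0.023778.
For 99% confidence, z* = 2.576. Margin = 2.576·0.023778 = 0.06125.
CI: 0.10017 ± 0.06125 = (0.0389, 0.1614).

(0.0389, 0.1614)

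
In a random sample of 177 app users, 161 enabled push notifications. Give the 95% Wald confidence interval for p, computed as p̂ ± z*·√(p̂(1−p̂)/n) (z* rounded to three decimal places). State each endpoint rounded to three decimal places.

(0.867, 0.952)

With x = 161 successes in n = 177, p̂ = 0.90960.
SE = √(p̂(1−p̂)/n) = √(0.082224/177) = 0.021553.
For 95% confidence, z* = 1.960.
Margin of error: 1.960 × 0.021553 = 0.04224.
So the interval runs from 0.867 to 0.952.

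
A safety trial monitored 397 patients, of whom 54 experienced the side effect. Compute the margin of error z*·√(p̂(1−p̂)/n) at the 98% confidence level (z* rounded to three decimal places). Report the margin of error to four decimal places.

ME = 0.0400

With x = 54 successes in n = 397, p̂ = 0.13602.
SE = √(p̂(1−p̂)/n) = √(0.117519/397) = 0.017205.
For 98% confidence, z* = 2.326.
Margin of error = z*·SE = 2.326 × 0.017205 = 0.0400.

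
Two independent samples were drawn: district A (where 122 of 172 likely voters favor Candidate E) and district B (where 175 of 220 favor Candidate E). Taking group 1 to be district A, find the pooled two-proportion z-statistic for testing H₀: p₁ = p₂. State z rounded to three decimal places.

z = -1.975

p̂₁ = 122/172 = 0.70930, p̂₂ = 175/220 = 0.79545.
Pooled p̂ = (122+175)/(172+220) = 297/392 = 0.75765.
SE = √[p̂(1−p̂)(1/n₁+1/n₂)] = √[0.75765·0.24235·(1/172+1/220)] ≈ 0.043614.
z = -0.08615/0.043614 = -1.975.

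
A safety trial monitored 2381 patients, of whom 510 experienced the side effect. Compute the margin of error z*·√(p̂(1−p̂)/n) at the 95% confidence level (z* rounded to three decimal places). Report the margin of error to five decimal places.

p̂ = 510/2381 = 0.21420.
SE = √(p̂(1−p̂)/n) = √(0.168316/2381) = 0.008408.
z* = 1.960 at the 95% level.
ME = 1.960·0.008408 = 0.01648.

ME = 0.01648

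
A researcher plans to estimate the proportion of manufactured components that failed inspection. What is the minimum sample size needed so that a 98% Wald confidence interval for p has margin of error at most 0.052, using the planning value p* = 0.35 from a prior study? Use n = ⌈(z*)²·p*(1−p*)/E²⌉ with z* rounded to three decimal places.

For 98% confidence, z* = 2.326.
p*(1−p*) = 0.35·0.65 = 0.2275.
Required n before rounding: 5.410276 × 0.2275 / 0.052² = 455.191.
Rounding up, n = 456.

n = 456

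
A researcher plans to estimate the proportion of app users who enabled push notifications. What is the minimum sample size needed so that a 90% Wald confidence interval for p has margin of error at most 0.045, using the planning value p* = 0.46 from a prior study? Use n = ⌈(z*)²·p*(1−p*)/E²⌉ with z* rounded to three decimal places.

For 90% confidence, z* = 1.645.
p*(1−p*) = 0.2484.
(z*)²·p*(1−p*)/E² = 2.706025·0.2484/0.002025 = 331.939.
⌈331.939⌉ = 332.

n = 332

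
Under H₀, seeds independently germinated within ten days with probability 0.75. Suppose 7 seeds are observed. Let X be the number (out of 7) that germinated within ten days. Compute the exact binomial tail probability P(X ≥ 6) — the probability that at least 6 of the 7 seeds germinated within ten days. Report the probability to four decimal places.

X ~ Binomial(n=7, p=0.75).
P(X ≥ 6) = C(7,6)·0.75^6·0.25^1 + C(7,7)·0.75^7·0.25^0.
= 0.311462 + 0.133484 = 0.4449.

P = 0.4449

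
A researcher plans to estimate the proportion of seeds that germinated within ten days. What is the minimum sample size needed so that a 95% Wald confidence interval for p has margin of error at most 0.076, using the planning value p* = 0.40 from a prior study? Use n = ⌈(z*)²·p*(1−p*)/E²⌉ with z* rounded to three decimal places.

For 95% confidence, z* = 1.960.
p*(1−p*) = 0.40·0.60 = 0.2400.
(z*)²·p*(1−p*)/E² = 3.841600·0.2400/0.005776 = 159.623.
⌈159.623⌉ = 160.

n = 160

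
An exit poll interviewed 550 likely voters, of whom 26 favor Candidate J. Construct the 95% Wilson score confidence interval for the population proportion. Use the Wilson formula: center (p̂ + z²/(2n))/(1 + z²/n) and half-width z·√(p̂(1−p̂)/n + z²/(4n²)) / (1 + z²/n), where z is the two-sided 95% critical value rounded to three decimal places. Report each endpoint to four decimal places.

Here p̂ = 26/550 = 0.04727 and z = 1.960 (z² = 3.841600).
Denominator 1 + z²/n = 1 + 3.841600/550 = 1.006985.
Center = (0.04727 + 0.003492)/1.006985 = 0.05041.
Radicand: p̂(1−p̂)/n + z²/(4n²) = 0.000081887 + 0.000003175 = 0.000085062.
Half-width = 1.960·√0.000085062/1.006985 = 0.01795.
CI: 0.05041 ± 0.01795 = (0.0325, 0.0684).

(0.0325, 0.0684)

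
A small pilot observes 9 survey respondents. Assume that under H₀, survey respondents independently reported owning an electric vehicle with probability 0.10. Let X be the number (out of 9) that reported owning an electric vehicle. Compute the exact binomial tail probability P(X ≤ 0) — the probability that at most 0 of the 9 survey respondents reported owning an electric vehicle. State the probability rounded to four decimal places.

P = 0.3874

X ~ Binomial(n=9, p=0.10).
P(X ≤ 0) = C(9,0)·0.10^0·0.90^9.
= 0.387420 = 0.3874.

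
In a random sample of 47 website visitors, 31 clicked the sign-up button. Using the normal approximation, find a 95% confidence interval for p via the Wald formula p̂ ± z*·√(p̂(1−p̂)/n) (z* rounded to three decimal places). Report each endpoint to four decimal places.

(0.5241, 0.7950)

The sample proportion is 31/47 = 0.65957.
SE(p̂) = √(0.65957·0.34043/47) = 0.069118.
The 95% critical value is z* = 1.960.
Margin of error: 1.960 × 0.069118 = 0.13547.
Interval: 0.65957 ± 0.13547 → (0.5241, 0.7950).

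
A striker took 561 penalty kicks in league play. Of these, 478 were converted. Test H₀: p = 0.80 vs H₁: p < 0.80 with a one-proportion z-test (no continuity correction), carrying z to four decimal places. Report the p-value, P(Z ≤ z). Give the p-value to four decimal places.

p-value = 0.9990

With x = 478 successes in n = 561, p̂ = 0.85205.
Under H₀, SE = √(p₀(1−p₀)/n) = √(0.80·0.20/561) = √0.000285205 = 0.016888.
z = (p̂ − p₀)/SE = (478/561 − 0.80)/0.016888 ≈ 3.0821.
p-value = P(Z ≤ z) with z = 3.0821 → 0.9990.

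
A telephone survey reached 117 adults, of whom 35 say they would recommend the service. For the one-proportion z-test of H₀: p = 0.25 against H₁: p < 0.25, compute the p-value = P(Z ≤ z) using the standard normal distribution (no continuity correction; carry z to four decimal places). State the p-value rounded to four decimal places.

p̂ = 35/117 = 0.29915.
SE₀ = √(0.25·0.75/117) = 0.040032.
z = (p̂ − p₀)/SE = (35/117 − 0.25)/0.040032 ≈ 1.2276.
p-value = P(Z ≤ z) with z = 1.2276 → 0.8902.

p-value = 0.8902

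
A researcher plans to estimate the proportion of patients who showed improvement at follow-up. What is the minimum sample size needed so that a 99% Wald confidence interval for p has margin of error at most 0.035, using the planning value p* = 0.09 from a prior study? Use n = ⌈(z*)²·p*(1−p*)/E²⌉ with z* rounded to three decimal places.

n = 444

For 99% confidence, z* = 2.576.
p*(1−p*) = 0.0819.
(z*)²·p*(1−p*)/E² = 6.635776·0.0819/0.001225 = 443.649.
Rounding up, n = 444.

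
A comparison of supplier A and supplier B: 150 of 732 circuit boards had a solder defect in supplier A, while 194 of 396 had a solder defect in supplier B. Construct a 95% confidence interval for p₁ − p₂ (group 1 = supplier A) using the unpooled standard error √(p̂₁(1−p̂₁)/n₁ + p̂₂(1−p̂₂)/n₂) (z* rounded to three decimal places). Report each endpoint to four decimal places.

p̂₁ = 150/732 = 0.20492, p̂₂ = 194/396 = 0.48990; p̂₁ − p̂₂ = -0.28498.
SE = √(0.000222577 + 0.000631055) = √0.000853632 = 0.029217.
z* = 1.960 at the 95% level. Margin of error = 0.05727.
So the interval runs from -0.3422 to -0.2277.

(-0.3422, -0.2277)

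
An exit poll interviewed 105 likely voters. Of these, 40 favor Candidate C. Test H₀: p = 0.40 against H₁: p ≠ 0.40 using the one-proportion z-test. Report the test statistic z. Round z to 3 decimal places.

The sample proportion is 40/105 = 0.38095.
Null standard error: √(0.40·0.60/105) = √0.002285714 = 0.047809.
z = (p̂ − p₀)/SE = (0.38095 − 0.40)/0.047809 = -0.398.

z = -0.398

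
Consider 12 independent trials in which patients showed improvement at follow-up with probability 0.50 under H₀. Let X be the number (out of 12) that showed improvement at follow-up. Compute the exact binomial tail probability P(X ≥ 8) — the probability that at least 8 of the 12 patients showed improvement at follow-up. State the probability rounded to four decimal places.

X ~ Binomial(n=12, p=0.50).
P(X ≥ 8) = Σ_{j=8}^{12} C(12,j)·0.50^j·0.50^{12−j}.
= 0.120850 + 0.053711 + 0.016113 + 0.002930 + 0.000244 = 0.1938.

P = 0.1938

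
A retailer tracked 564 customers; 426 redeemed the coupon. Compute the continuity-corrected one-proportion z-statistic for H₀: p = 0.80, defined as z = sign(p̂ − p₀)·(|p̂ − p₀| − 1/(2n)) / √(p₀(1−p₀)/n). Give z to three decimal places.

z = -2.600

Sample proportion p̂ = 426/564 = 0.75532. p̂ − p₀ = -0.044681.
Continuity correction 1/(2n) = 1/1128 = 0.000887.
Corrected numerator: |-0.044681| − 0.000887 = 0.043794.
Null standard error: √(0.80·0.20/564) = √0.000283688 = 0.016843.
z = −0.043794/0.016843 = -2.600.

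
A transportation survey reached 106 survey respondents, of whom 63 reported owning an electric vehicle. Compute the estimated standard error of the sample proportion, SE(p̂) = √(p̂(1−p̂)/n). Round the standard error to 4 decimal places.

p̂ = 63/106 = 0.59434.
p̂(1−p̂) = 0.241100.
Dividing by n and taking the root: √0.002274528 = 0.0477.

SE = 0.0477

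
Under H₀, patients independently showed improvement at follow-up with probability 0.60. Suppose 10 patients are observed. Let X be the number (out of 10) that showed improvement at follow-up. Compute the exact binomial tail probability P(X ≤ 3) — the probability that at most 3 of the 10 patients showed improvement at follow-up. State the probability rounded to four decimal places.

X is binomial with n = 10 and p = 0.60.
P(X ≤ 3) = C(10,0)·0.60^0·0.40^10 + C(10,1)·0.60^1·0.40^9 + C(10,2)·0.60^2·0.40^8 + C(10,3)·0.60^3·0.40^7.
= 0.000105 + 0.001573 + 0.010617 + 0.042467 = 0.0548.

P = 0.0548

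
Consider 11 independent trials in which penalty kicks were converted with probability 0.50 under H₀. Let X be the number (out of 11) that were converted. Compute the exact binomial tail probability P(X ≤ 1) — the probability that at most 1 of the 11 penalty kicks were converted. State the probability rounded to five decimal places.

X ~ Binomial(n=11, p=0.50).
P(X ≤ 1) = C(11,0)·0.50^0·0.50^11 + C(11,1)·0.50^1·0.50^10.
= 0.000488 + 0.005371 = 0.00586.

P = 0.00586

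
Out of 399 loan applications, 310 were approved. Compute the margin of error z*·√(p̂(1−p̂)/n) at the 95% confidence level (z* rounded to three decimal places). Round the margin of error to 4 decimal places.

Sample proportion p̂ = 310/399 = 0.77694.
SE = √(p̂(1−p̂)/n) = √(0.173303/399) = 0.020841.
z* = 1.960 at the 95% level.
Margin of error = z*·SE = 1.960 × 0.020841 = 0.0408.

ME = 0.0408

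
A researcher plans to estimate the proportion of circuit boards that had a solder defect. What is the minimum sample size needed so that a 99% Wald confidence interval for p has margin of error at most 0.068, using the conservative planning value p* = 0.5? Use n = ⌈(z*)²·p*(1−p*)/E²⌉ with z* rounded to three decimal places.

The 99% critical value is z* = 2.576.
p*(1−p*) = 0.50·0.50 = 0.2500.
Required n before rounding: 6.635776 × 0.2500 / 0.068² = 358.768.
⌈358.768⌉ = 359.

n = 359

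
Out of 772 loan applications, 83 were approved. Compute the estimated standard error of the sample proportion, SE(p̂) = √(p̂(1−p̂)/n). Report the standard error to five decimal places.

p̂ = 83/772 = 0.10751.
p̂(1−p̂) = 0.10751·0.89249 = 0.095952.
SE = √(0.095952/772) = √0.000124290 = 0.01115.

SE = 0.01115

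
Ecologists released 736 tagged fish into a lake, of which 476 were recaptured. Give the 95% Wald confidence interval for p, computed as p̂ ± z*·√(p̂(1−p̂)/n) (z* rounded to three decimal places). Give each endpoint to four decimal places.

With x = 476 successes in n = 736, p̂ = 0.64674.
SE = √(p̂(1−p̂)/n) = √(0.228468/736) = 0.017619.
z* = 1.960 at the 95% level.
Margin of error: 1.960 × 0.017619 = 0.03453.
Interval: 0.64674 ± 0.03453 → (0.6122, 0.6813).

(0.6122, 0.6813)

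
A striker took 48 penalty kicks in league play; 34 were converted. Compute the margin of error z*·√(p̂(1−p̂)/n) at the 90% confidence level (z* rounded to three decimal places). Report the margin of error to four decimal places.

p̂ = 34/48 = 0.70833.
Standard error of p̂: √(0.206597/48) = √0.004304109 = 0.065606.
z* = 1.645 at the 90% level.
Margin of error = z*·SE = 1.645 × 0.065606 = 0.1079.

ME = 0.1079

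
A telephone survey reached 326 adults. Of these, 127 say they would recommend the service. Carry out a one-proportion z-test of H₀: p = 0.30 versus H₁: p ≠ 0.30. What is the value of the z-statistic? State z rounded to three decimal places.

Sample proportion p̂ = 127/326 = 0.38957.
Null standard error: √(0.30·0.70/326) = √0.000644172 = 0.025381.
z = (0.38957 − 0.30)/0.025381 = 0.08957/0.025381 = 3.529.

z = 3.529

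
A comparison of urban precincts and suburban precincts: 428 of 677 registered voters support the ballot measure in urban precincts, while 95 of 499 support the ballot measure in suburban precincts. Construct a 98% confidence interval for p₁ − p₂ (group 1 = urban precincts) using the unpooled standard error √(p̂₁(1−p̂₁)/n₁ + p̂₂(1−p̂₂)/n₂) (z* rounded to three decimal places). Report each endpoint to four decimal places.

p̂₁ = 428/677 = 0.63220, p̂₂ = 95/499 = 0.19038; p̂₁ − p̂₂ = 0.44182.
Unpooled SE = √(p̂₁(1−p̂₁)/n₁ + p̂₂(1−p̂₂)/n₂) = √(0.000343461 + 0.000308890) = 0.025541.
For 98% confidence, z* = 2.326. Margin = 2.326·0.025541 = 0.05941.
CI: 0.44182 ± 0.05941 = (0.3824, 0.5012).

(0.3824, 0.5012)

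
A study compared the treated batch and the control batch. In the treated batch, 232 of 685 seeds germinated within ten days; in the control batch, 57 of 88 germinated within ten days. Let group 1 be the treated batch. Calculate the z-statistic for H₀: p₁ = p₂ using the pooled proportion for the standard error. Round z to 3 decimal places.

z = -5.641

Sample proportions: p̂₁ = 232/685 = 0.33869 and p̂₂ = 57/88 = 0.64773.
Pooling: p̂ = 289/773 = 0.37387.
SE = √[p̂(1−p̂)(1/n₁+1/n₂)] = √[0.37387·0.62613·(1/685+1/88)] ≈ 0.054789.
z = (p̂₁ − p̂₂)/SE = (0.33869 − 0.64773)/0.054789 = -0.30904/0.054789 = -5.641.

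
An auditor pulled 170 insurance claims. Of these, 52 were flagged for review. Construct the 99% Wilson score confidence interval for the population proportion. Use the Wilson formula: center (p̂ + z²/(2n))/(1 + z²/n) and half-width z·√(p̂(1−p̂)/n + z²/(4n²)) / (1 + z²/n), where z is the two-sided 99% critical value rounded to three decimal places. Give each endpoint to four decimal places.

(0.2236, 0.4028)

Here p̂ = 52/170 = 0.30588 and z = 2.576 (z² = 6.635776).
Denominator 1 + z²/n = 1 + 6.635776/170 = 1.039034.
Adjusted center: (0.30588 + z²/(2n))/1.039034 = 0.31317.
Radicand: p̂(1−p̂)/n + z²/(4n²) = 0.001248931 + 0.000057403 = 0.001306334.
Half-width = 2.576·√0.001306334/1.039034 = 0.08961.
CI: 0.31317 ± 0.08961 = (0.2236, 0.4028).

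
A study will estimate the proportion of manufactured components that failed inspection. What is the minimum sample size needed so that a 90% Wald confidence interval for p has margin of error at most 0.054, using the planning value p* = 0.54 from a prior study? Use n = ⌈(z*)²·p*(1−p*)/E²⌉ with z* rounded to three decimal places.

z* = 1.645 at the 90% level.
p*(1−p*) = 0.54·0.46 = 0.2484.
(z*)²·p*(1−p*)/E² = 2.706025·0.2484/0.002916 = 230.513.
⌈230.513⌉ = 231.

n = 231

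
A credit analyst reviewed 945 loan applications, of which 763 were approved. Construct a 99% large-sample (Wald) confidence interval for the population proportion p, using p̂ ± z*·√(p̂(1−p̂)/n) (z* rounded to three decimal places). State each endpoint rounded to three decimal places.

(0.774, 0.840)

The sample proportion is 763/945 = 0.80741.
Standard error of p̂: √(0.155501/945) = √0.000164551 = 0.012828.
The 99% critical value is z* = 2.576.
Margin of error: 2.576 × 0.012828 = 0.03304.
CI: 0.80741 ± 0.03304 = (0.774, 0.840).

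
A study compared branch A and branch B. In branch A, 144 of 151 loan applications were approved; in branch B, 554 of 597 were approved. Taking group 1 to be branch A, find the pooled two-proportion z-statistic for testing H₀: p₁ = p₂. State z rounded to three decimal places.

Sample proportions: p̂₁ = 144/151 = 0.95364 and p̂₂ = 554/597 = 0.92797.
Pooled p̂ = (144+554)/(151+597) = 698/748 = 0.93316.
Pooled SE = √[0.0623767·0.00829756] ≈ 0.022750.
z = 0.02567/0.022750 = 1.128.

z = 1.128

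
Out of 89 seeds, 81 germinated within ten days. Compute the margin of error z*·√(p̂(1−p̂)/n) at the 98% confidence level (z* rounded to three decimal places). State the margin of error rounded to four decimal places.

ME = 0.0705

Sample proportion p̂ = 81/89 = 0.91011.
SE = √(p̂(1−p̂)/n) = √(0.081808/89) = 0.030318.
z* = 2.326 at the 98% level.
Margin of error = z*·SE = 2.326 × 0.030318 = 0.0705.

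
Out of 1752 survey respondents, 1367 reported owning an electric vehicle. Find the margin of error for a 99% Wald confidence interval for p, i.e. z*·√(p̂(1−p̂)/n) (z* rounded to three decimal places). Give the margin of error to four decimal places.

ME = 0.0255

The sample proportion is 1367/1752 = 0.78025.
SE = √(p̂(1−p̂)/n) = √(0.171459/1752) = 0.009893.
z* = 2.576 at the 99% level.
So ME = 0.0255.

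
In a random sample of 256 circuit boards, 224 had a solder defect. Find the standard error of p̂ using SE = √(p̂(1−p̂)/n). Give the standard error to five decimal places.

SE = 0.02067

p̂ = 224/256 = 0.87500.
p̂(1−p̂) = 0.87500·0.12500 = 0.109375.
SE = √(0.109375/256) = √0.000427246 = 0.02067.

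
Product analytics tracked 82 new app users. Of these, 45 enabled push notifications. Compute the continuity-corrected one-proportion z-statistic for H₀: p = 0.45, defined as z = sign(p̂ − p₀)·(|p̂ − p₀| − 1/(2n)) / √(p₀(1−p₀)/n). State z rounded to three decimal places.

p̂ = 45/82 = 0.54878. p̂ − p₀ = 0.098780.
Continuity correction 1/(2n) = 1/164 = 0.006098.
Corrected numerator: |0.098780| − 0.006098 = 0.092682.
Null standard error: √(0.45·0.55/82) = √0.003018293 = 0.054939.
z = (+)0.092682/0.054939 = 1.687.

z = 1.687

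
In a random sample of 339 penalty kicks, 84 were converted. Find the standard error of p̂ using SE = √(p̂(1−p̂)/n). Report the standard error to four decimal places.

SE = 0.0234

With x = 84 successes in n = 339, p̂ = 0.24779.
p̂(1−p̂) = 0.186390.
SE = √(0.186390/339) = √0.000549823 = 0.0234.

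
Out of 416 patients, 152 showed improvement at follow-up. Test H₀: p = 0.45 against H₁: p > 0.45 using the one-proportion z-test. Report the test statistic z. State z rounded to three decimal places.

z = -3.469

Sample proportion p̂ = 152/416 = 0.36538.
Null standard error: √(0.45·0.55/416) = √0.000594952 = 0.024392.
Test statistic: z = -0.08462/0.024392 = -3.469.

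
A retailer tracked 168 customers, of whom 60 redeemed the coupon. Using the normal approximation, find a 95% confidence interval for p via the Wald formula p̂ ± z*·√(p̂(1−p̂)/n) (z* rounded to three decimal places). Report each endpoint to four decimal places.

Sample proportion p̂ = 60/168 = 0.35714.
SE = √(p̂(1−p̂)/n) = √(0.229592/168) = 0.036968.
z* = 1.960 at the 95% level.
Margin = 1.960·0.036968 = 0.07246.
Interval: 0.35714 ± 0.07246 → (0.2847, 0.4296).

(0.2847, 0.4296)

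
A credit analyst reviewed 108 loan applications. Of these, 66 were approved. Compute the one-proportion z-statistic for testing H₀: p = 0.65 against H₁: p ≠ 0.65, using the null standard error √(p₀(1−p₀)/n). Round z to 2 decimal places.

z = -0.85

The sample proportion is 66/108 = 0.61111.
Under H₀, SE = √(p₀(1−p₀)/n) = √(0.65·0.35/108) = √0.002106481 = 0.045896.
z = (p̂ − p₀)/SE = (0.61111 − 0.65)/0.045896 = -0.85.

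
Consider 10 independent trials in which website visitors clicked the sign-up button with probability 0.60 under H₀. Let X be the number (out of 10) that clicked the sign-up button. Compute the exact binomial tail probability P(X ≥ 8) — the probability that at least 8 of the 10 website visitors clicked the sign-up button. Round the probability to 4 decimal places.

P = 0.1673

X ~ Binomial(n=10, p=0.60).
P(X ≥ 8) = C(10,8)·0.60^8·0.40^2 + C(10,9)·0.60^9·0.40^1 + C(10,10)·0.60^10·0.40^0.
= 0.120932 + 0.040311 + 0.006047 = 0.1673.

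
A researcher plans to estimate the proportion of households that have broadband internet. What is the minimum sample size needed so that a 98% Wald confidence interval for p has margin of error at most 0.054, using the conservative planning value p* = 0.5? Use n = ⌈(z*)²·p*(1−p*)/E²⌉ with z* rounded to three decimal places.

n = 464

The 98% critical value is z* = 2.326.
p*(1−p*) = 0.50·0.50 = 0.2500.
Required n before rounding: 5.410276 × 0.2500 / 0.054² = 463.844.
⌈463.844⌉ = 464.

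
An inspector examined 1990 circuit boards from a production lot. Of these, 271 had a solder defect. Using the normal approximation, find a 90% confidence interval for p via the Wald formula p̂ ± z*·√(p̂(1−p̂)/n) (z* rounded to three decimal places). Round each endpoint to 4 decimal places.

(0.1235, 0.1488)

The sample proportion is 271/1990 = 0.13618.
SE(p̂) = √(0.13618·0.86382/1990) = 0.007689.
The 90% critical value is z* = 1.645.
Margin = 1.645·0.007689 = 0.01265.
CI: 0.13618 ± 0.01265 = (0.1235, 0.1488).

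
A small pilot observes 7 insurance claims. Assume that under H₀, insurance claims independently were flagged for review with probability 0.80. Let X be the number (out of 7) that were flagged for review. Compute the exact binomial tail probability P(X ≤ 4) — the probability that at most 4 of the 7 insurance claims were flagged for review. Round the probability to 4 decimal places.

X ~ Binomial(n=7, p=0.80).
P(X ≤ 4) = Σ_{j=0}^{4} C(7,j)·0.80^j·0.20^{7−j}.
= 0.000013 + 0.000358 + 0.004301 + 0.028672 + 0.114688 = 0.1480.

P = 0.1480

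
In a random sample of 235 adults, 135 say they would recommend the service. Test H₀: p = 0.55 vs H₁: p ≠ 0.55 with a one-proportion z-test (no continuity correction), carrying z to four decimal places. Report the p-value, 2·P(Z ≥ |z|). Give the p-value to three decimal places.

p-value = 0.451

p̂ = 135/235 = 0.57447.
SE₀ = √(0.55·0.45/235) = 0.032453.
z = (p̂ − p₀)/SE = (135/235 − 0.55)/0.032453 ≈ 0.7540.
From the standard normal, 2·P(Z ≥ |z|) = 0.451.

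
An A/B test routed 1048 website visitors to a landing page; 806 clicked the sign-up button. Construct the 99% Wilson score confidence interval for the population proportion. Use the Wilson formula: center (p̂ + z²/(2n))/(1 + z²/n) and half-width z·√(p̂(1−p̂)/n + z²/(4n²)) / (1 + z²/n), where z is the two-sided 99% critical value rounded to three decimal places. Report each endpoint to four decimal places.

p̂ = 806/1048 = 0.76908; z = 2.576, so z² = 6.635776.
1 + z²/n = 1.006332.
Adjusted center: (0.76908 + z²/(2n))/1.006332 = 0.76739.
Radicand: p̂(1−p̂)/n + z²/(4n²) = 0.000169460 + 0.000001510 = 0.000170970.
Half-width = z·√(radicand)/denom = 2.576·0.013076/1.006332 = 0.03347.
CI: 0.76739 ± 0.03347 = (0.7339, 0.8009).

(0.7339, 0.8009)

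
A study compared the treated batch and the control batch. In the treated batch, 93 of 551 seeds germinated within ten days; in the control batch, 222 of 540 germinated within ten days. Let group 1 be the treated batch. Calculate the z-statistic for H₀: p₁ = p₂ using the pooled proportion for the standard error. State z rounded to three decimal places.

Sample proportions: p̂₁ = 93/551 = 0.16878 and p̂₂ = 222/540 = 0.41111.
Pooled p̂ = (93+222)/(551+540) = 315/1091 = 0.28873.
Pooled SE = √[0.2053633·0.00366673] ≈ 0.027441.
z = -0.24233/0.027441 = -8.831.

z = -8.831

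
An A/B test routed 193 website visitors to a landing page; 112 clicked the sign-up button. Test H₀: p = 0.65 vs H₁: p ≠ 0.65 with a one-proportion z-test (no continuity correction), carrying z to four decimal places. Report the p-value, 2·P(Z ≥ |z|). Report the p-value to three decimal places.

Sample proportion p̂ = 112/193 = 0.58031.
Null standard error: √(0.65·0.35/193) = √0.001178756 = 0.034333.
Test statistic (full precision, shown to 4 dp): z = (112/193 − 0.65)/SE₀ ≈ -2.0298.
From the standard normal, 2·P(Z ≥ |z|) = 0.042.

p-value = 0.042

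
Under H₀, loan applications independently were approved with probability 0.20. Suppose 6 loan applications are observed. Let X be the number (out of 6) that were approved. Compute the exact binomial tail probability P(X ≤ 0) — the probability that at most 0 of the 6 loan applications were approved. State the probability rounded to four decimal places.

P = 0.2621

X ~ Binomial(n=6, p=0.20).
P(X ≤ 0) = C(6,0)·0.20^0·0.80^6.
= 0.262144 = 0.2621.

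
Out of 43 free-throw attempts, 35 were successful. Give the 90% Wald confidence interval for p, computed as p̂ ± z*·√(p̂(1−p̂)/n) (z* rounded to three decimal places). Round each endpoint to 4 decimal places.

Sample proportion p̂ = 35/43 = 0.81395.
SE(p̂) = √(0.81395·0.18605/43) = 0.059344.
z* = 1.645 at the 90% level.
Margin = 1.645·0.059344 = 0.09762.
So the interval runs from 0.7163 to 0.9116.

(0.7163, 0.9116)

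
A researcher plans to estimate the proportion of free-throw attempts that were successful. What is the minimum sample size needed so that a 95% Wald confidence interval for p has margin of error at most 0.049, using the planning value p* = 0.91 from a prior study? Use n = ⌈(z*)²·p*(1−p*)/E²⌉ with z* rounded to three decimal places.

z* = 1.960 at the 95% level.
p*(1−p*) = 0.91·0.09 = 0.0819.
(z*)²·p*(1−p*)/E² = 3.841600·0.0819/0.002401 = 131.040.
⌈131.040⌉ = 132.

n = 132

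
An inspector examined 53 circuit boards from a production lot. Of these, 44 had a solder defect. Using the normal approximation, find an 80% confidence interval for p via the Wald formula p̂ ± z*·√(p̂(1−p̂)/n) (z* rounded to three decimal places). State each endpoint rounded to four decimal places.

The sample proportion is 44/53 = 0.83019.
SE = √(p̂(1−p̂)/n) = √(0.140975/53) = 0.051574.
z* = 1.282 at the 80% level.
Margin of error: 1.282 × 0.051574 = 0.06612.
CI: 0.83019 ± 0.06612 = (0.7641, 0.8963).

(0.7641, 0.8963)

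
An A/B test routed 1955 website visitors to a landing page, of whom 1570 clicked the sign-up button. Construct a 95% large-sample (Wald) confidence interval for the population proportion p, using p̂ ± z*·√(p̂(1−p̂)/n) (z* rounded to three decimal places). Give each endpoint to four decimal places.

(0.7854, 0.8207)

Sample proportion p̂ = 1570/1955 = 0.80307.
Standard error of p̂: √(0.158149/1955) = √0.000080895 = 0.008994.
The 95% critical value is z* = 1.960.
Margin = 1.960·0.008994 = 0.01763.
Interval: 0.80307 ± 0.01763 → (0.7854, 0.8207).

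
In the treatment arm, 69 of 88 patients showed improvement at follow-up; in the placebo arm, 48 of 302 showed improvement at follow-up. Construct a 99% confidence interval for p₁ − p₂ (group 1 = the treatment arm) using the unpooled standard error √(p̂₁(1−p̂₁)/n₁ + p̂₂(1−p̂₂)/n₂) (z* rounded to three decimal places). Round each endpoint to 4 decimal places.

p̂₁ = 0.78409, p̂₂ = 0.15894, so the observed difference is 0.62515.
SE = √(0.001923777 + 0.000442644) = √0.002366421 = 0.048646.
z* = 2.576 at the 99% level. Margin of error = 0.12531.
So the interval runs from 0.4998 to 0.7505.

(0.4998, 0.7505)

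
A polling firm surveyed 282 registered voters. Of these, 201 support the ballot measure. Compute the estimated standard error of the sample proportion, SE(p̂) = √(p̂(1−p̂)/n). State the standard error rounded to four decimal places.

SE = 0.0269

Sample proportion p̂ = 201/282 = 0.71277.
p̂(1−p̂) = 0.71277·0.28723 = 0.204729.
Dividing by n and taking the root: √0.000725989 = 0.0269.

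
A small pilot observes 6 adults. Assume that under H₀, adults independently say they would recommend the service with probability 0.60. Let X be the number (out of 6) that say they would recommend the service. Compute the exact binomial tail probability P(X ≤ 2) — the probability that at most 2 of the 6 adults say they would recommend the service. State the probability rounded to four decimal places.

X ~ Binomial(n=6, p=0.60).
P(X ≤ 2) = C(6,0)·0.60^0·0.40^6 + C(6,1)·0.60^1·0.40^5 + C(6,2)·0.60^2·0.40^4.
= 0.004096 + 0.036864 + 0.138240 = 0.1792.

P = 0.1792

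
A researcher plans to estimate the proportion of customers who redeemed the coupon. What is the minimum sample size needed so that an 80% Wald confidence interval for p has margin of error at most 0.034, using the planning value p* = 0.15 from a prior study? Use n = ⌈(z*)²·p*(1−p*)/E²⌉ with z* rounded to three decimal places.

n = 182

The 80% critical value is z* = 1.282.
p*(1−p*) = 0.1275.
Required n before rounding: 1.643524 × 0.1275 / 0.034² = 181.271.
⌈181.271⌉ = 182.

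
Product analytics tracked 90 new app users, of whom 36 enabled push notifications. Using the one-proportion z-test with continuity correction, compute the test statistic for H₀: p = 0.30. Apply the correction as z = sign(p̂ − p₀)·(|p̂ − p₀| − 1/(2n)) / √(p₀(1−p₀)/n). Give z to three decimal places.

z = 1.955

With x = 36 successes in n = 90, p̂ = 0.40000. p̂ − p₀ = 0.100000.
1/(2n) = 0.005556.
Corrected numerator: |0.100000| − 0.005556 = 0.094444.
Null standard error: √(0.30·0.70/90) = √0.002333333 = 0.048305.
z = (+)0.094444/0.048305 = 1.955.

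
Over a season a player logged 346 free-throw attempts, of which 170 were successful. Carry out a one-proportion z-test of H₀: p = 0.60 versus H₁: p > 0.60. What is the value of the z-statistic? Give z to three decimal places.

Sample proportion p̂ = 170/346 = 0.49133.
SE₀ = √(0.60·0.40/346) = 0.026337.
z = (p̂ − p₀)/SE = (0.49133 − 0.60)/0.026337 = -4.126.

z = -4.126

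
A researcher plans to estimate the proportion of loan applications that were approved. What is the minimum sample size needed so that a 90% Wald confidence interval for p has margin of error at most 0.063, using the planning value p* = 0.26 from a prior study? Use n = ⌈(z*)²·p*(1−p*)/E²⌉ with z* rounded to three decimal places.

n = 132

For 90% confidence, z* = 1.645.
p*(1−p*) = 0.26·0.74 = 0.1924.
Required n before rounding: 2.706025 × 0.1924 / 0.063² = 131.176.
Rounding up, n = 132.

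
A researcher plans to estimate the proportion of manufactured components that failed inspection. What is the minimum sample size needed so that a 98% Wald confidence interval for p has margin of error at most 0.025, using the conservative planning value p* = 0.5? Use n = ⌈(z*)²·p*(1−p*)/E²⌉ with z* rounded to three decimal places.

n = 2165

The 98% critical value is z* = 2.326.
p*(1−p*) = 0.2500.
(z*)²·p*(1−p*)/E² = 5.410276·0.2500/0.000625 = 2164.110.
Rounding up, n = 2165.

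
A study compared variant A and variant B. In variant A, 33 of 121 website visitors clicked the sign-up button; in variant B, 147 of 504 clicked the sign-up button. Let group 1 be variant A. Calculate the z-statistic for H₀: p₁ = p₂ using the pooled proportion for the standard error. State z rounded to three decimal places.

p̂₁ = 33/121 = 0.27273, p̂₂ = 147/504 = 0.29167.
Pooling: p̂ = 180/625 = 0.28800.
Pooled SE = √[0.2050560·0.01024859] ≈ 0.045843.
z = (p̂₁ − p̂₂)/SE = (0.27273 − 0.29167)/0.045843 = -0.01894/0.045843 = -0.413.

z = -0.413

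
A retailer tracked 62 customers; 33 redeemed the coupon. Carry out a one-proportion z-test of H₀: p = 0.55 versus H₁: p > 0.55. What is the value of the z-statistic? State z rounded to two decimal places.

z = -0.28

Sample proportion p̂ = 33/62 = 0.53226.
Null standard error: √(0.55·0.45/62) = √0.003991935 = 0.063182.
z = (p̂ − p₀)/SE = (0.53226 − 0.55)/0.063182 = -0.28.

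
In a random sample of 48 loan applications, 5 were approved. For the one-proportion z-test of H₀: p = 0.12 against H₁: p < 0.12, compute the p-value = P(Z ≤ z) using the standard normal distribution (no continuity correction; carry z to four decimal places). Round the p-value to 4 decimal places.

The sample proportion is 5/48 = 0.10417.
Null standard error: √(0.12·0.88/48) = √0.002200000 = 0.046904.
z = (p̂ − p₀)/SE = (5/48 − 0.12)/0.046904 ≈ -0.3376.
From the standard normal, P(Z ≤ z) = 0.3678.

p-value = 0.3678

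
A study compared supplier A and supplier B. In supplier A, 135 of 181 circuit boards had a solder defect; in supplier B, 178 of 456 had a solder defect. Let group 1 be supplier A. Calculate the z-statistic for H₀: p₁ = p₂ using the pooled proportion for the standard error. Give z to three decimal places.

z = 8.095

p̂₁ = 135/181 = 0.74586, p̂₂ = 178/456 = 0.39035.
Pooled p̂ = (135+178)/(181+456) = 313/637 = 0.49137.
Pooled SE = √[0.2499255·0.00771784] ≈ 0.043919.
z = (p̂₁ − p̂₂)/SE = (0.74586 − 0.39035)/0.043919 = 0.35551/0.043919 = 8.095.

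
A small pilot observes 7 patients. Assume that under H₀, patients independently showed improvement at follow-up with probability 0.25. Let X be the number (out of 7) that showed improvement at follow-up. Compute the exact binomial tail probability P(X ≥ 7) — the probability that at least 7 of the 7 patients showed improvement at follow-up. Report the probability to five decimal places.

P = 0.00006

X ~ Binomial(n=7, p=0.25).
P(X ≥ 7) = C(7,7)·0.25^7·0.75^0.
= 0.000061 = 0.00006.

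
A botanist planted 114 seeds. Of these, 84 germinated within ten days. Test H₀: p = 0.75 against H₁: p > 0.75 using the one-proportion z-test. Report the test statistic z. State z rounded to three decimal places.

The sample proportion is 84/114 = 0.73684.
SE₀ = √(0.75·0.25/114) = 0.040555.
z = (p̂ − p₀)/SE = (0.73684 − 0.75)/0.040555 = -0.324.

z = -0.324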